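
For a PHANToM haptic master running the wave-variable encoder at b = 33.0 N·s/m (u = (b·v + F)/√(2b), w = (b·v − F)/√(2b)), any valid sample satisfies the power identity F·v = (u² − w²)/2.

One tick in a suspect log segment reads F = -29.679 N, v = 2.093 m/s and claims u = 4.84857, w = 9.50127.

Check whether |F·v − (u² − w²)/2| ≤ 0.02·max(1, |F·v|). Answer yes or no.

F·v = (-29.679)×2.093 = -62.11815 W.
(u² − w²)/2 = (23.50863 − 90.27413)/2 = -33.38275 W.
|Δ| = 28.73540;  2% of max(1, |F·v|) = 1.24236.

no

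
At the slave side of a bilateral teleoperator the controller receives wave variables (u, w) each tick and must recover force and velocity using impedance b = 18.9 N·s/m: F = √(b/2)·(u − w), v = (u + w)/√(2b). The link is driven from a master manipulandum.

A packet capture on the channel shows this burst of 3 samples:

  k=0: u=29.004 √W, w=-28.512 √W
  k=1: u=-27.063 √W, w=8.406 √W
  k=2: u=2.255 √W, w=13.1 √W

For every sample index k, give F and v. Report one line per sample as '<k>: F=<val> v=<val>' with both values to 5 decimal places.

0: F=176.80909 v=0.08002
1: F=-109.03473 v=-3.03456
2: F=-33.33845 v=2.49749

k=0: u−w=57.51600, u+w=0.49200; √(b/2)=3.07409, √(2b)=6.14817; F=3.07409×57.516=176.80909, v=0.49200/6.14817=0.08002
k=1: u−w=-35.46900, u+w=-18.65700; √(b/2)=3.07409, √(2b)=6.14817; F=3.07409×(-35.469)=-109.03473, v=-18.65700/6.14817=-3.03456
k=2: u−w=-10.84500, u+w=15.35500; √(b/2)=3.07409, √(2b)=6.14817; F=3.07409×(-10.845)=-33.33845, v=15.35500/6.14817=2.49749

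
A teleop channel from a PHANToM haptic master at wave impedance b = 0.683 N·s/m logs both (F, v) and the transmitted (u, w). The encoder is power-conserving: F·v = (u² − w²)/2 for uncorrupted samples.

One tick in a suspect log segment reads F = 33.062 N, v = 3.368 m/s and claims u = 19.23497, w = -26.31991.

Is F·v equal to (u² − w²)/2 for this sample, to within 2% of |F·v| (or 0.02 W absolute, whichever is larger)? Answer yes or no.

F·v = 33.062×3.368 = 111.35282 W.
(u² − w²)/2 = (369.98407 − 692.73766)/2 = -161.37680 W.
|Δ| = 272.72961;  2% of max(1, |F·v|) = 2.22706.

no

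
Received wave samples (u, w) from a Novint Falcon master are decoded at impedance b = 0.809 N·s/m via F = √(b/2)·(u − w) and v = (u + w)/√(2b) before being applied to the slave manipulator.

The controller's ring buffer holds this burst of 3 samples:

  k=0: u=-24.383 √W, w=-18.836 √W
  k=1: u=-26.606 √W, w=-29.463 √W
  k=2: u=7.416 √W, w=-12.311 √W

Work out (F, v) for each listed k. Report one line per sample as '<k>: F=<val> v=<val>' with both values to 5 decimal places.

0: F=-3.52791 v=-33.97703
1: F=1.81706 v=-44.07918
2: F=12.54643 v=-3.84825

k=0: u−w=-5.54700, u+w=-43.21900; √(b/2)=0.63600, √(2b)=1.27201; F=0.63600×(-5.547)=-3.52791, v=-43.21900/1.27201=-33.97703
k=1: u−w=2.85700, u+w=-56.06900; √(b/2)=0.63600, √(2b)=1.27201; F=0.63600×2.857=1.81706, v=-56.06900/1.27201=-44.07918
k=2: u−w=19.72700, u+w=-4.89500; √(b/2)=0.63600, √(2b)=1.27201; F=0.63600×19.727=12.54643, v=-4.89500/1.27201=-3.84825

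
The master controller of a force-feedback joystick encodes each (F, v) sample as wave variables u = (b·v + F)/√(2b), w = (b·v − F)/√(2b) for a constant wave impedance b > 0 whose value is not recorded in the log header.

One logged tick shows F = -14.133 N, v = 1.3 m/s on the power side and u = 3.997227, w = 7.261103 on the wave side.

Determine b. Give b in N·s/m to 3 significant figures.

b = 37.5 N·s/m

u + w = 11.258330;  u + w = √(2b)·v, so √(2b) = 11.258330/1.3 = 8.660254.
b = (√(2b))²/2 = 74.999997/2 = 37.499998.
(Check via u − w = 2F/√(2b): u − w = -3.263876, 2F/√(2b) = -3.263877.)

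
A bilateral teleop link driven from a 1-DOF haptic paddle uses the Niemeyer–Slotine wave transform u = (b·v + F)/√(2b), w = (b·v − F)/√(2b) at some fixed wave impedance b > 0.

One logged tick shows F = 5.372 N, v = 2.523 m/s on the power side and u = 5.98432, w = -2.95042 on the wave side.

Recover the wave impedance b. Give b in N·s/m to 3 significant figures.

u + w = 3.0339;  u + w = √(2b)·v, so √(2b) = 3.0339/2.523 = 1.2025.
b = (√(2b))²/2 = 1.4460/2 = 0.7230.
(Check via u − w = 2F/√(2b): u − w = 8.9347, 2F/√(2b) = 8.9347.)

b = 0.723 N·s/m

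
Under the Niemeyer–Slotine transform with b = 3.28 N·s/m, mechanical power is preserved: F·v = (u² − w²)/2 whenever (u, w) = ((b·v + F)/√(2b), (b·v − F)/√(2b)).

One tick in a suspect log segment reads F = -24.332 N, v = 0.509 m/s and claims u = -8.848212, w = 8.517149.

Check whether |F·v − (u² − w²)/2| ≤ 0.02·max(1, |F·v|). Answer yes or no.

F·v = (-24.332)×0.509 = -12.384988 W.
(u² − w²)/2 = (78.290856 − 72.541827)/2 = 2.874514 W.
|Δ| = 15.259502;  2% of max(1, |F·v|) = 0.247700.

no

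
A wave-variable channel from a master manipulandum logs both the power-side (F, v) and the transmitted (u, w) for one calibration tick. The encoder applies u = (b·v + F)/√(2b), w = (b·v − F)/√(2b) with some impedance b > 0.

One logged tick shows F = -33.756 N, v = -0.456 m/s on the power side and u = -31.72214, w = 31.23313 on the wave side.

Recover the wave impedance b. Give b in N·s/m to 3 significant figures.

u + w = -0.4890;  u + w = √(2b)·v, so √(2b) = -0.4890/(-0.456) = 1.0724.
b = (√(2b))²/2 = 1.1500/2 = 0.5750.
(Check via u − w = 2F/√(2b): u − w = -62.9553, 2F/√(2b) = -62.9547.)

b = 0.575 N·s/m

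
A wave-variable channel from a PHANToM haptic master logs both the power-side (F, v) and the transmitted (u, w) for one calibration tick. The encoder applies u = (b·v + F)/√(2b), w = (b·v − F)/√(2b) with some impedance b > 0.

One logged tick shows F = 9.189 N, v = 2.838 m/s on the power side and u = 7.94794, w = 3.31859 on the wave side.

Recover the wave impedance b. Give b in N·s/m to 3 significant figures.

u + w = 11.26653;  u + w = √(2b)·v, so √(2b) = 11.26653/2.838 = 3.96988.
b = (√(2b))²/2 = 15.75998/2 = 7.87999.
(Check via u − w = 2F/√(2b): u − w = 4.62935, 2F/√(2b) = 4.62935.)

b = 7.88 N·s/m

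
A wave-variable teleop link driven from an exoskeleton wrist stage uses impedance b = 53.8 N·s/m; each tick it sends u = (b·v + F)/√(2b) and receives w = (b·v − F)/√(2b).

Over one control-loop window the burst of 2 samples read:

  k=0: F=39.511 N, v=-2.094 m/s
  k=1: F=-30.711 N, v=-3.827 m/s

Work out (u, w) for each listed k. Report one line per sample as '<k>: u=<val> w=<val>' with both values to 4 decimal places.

k=0: b·v=53.8×(-2.094)=-112.6572; √(2b)=10.3730; u=(-112.6572+39.511)/10.3730=-7.0516, w=(-112.6572−39.511)/10.3730=-14.6696
k=1: b·v=53.8×(-3.827)=-205.8926; √(2b)=10.3730; u=(-205.8926+(-30.711))/10.3730=-22.8095, w=(-205.8926−(-30.711))/10.3730=-16.8882

0: u=-7.0516 w=-14.6696
1: u=-22.8095 w=-16.8882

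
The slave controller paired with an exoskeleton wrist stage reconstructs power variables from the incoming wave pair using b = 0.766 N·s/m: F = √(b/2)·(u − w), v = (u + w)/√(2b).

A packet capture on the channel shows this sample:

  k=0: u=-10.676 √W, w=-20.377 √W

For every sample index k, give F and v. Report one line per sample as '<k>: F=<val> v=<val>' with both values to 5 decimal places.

k=0: u−w=9.70100, u+w=-31.05300; √(b/2)=0.61887, √(2b)=1.23774; F=0.61887×9.701=6.00366, v=-31.05300/1.23774=-25.08847

0: F=6.00366 v=-25.08847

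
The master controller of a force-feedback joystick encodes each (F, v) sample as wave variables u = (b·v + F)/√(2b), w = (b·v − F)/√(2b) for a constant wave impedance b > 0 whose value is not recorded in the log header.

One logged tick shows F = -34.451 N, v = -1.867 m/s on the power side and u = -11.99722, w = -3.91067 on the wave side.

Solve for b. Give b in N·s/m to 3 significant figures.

b = 36.3 N·s/m

u + w = -15.9079;  u + w = √(2b)·v, so √(2b) = -15.9079/(-1.867) = 8.5206.
b = (√(2b))²/2 = 72.6000/2 = 36.3000.
(Check via u − w = 2F/√(2b): u − w = -8.0866, 2F/√(2b) = -8.0866.)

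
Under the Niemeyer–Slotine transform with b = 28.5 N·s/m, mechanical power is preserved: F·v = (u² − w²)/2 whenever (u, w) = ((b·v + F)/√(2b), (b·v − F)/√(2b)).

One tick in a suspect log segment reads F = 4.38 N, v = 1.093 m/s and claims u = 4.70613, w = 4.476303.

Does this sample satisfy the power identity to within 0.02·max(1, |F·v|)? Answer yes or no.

no

F·v = 4.38×1.093 = 4.787340 W.
(u² − w²)/2 = (22.147660 − 20.037289)/2 = 1.055186 W.
|Δ| = 3.732154;  2% of max(1, |F·v|) = 0.095747.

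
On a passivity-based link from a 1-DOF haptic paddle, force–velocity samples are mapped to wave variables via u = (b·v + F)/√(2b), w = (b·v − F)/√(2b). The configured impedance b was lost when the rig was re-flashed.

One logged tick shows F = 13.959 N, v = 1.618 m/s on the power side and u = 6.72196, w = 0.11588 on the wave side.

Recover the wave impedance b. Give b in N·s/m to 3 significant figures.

u + w = 6.83784;  u + w = √(2b)·v, so √(2b) = 6.83784/1.618 = 4.22611.
b = (√(2b))²/2 = 17.85997/2 = 8.92999.
(Check via u − w = 2F/√(2b): u − w = 6.60608, 2F/√(2b) = 6.60608.)

b = 8.93 N·s/m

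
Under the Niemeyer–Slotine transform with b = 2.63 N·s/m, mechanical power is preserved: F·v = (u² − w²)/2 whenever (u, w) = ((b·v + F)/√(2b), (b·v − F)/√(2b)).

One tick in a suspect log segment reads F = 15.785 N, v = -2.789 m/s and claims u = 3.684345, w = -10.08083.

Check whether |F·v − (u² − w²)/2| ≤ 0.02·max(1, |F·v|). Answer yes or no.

F·v = 15.785×(-2.789) = -44.024365 W.
(u² − w²)/2 = (13.574398 − 101.623133)/2 = -44.024368 W.
|Δ| = 0.000003;  2% of max(1, |F·v|) = 0.880487.

yes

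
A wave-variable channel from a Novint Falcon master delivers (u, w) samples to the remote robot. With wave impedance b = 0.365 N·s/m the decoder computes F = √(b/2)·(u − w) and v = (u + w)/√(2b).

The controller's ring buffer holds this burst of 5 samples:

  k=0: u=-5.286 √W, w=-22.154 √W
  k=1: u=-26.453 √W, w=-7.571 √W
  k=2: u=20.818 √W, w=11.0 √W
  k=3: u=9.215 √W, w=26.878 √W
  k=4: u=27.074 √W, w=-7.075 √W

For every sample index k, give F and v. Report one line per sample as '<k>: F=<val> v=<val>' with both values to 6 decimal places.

k=0: u−w=16.868000, u+w=-27.440000; √(b/2)=0.427200, √(2b)=0.854400; F=0.427200×16.868=7.206013, v=-27.440000/0.854400=-32.116091
k=1: u−w=-18.882000, u+w=-34.024000; √(b/2)=0.427200, √(2b)=0.854400; F=0.427200×(-18.882)=-8.066394, v=-34.024000/0.854400=-39.822080
k=2: u−w=9.818000, u+w=31.818000; √(b/2)=0.427200, √(2b)=0.854400; F=0.427200×9.818=4.194251, v=31.818000/0.854400=37.240152
k=3: u−w=-17.663000, u+w=36.093000; √(b/2)=0.427200, √(2b)=0.854400; F=0.427200×(-17.663)=-7.545637, v=36.093000/0.854400=42.243661
k=4: u−w=34.149000, u+w=19.999000; √(b/2)=0.427200, √(2b)=0.854400; F=0.427200×34.149=14.588459, v=19.999000/0.854400=23.407059

0: F=7.206013 v=-32.116091
1: F=-8.066394 v=-39.822080
2: F=4.194251 v=37.240152
3: F=-7.545637 v=42.243661
4: F=14.588459 v=23.407059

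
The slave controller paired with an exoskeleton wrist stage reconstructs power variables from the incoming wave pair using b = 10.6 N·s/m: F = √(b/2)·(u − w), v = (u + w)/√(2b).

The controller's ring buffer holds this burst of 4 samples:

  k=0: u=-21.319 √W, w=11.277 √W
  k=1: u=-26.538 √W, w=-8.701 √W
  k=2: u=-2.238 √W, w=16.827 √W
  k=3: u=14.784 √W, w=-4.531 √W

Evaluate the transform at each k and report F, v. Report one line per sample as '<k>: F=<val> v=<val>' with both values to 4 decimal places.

0: F=-75.0416 v=-2.1810
1: F=-41.0639 v=-7.6534
2: F=-43.8909 v=3.1685
3: F=44.4665 v=2.2268

k=0: u−w=-32.5960, u+w=-10.0420; √(b/2)=2.3022, √(2b)=4.6043; F=2.3022×(-32.596)=-75.0416, v=-10.0420/4.6043=-2.1810
k=1: u−w=-17.8370, u+w=-35.2390; √(b/2)=2.3022, √(2b)=4.6043; F=2.3022×(-17.837)=-41.0639, v=-35.2390/4.6043=-7.6534
k=2: u−w=-19.0650, u+w=14.5890; √(b/2)=2.3022, √(2b)=4.6043; F=2.3022×(-19.065)=-43.8909, v=14.5890/4.6043=3.1685
k=3: u−w=19.3150, u+w=10.2530; √(b/2)=2.3022, √(2b)=4.6043; F=2.3022×19.315=44.4665, v=10.2530/4.6043=2.2268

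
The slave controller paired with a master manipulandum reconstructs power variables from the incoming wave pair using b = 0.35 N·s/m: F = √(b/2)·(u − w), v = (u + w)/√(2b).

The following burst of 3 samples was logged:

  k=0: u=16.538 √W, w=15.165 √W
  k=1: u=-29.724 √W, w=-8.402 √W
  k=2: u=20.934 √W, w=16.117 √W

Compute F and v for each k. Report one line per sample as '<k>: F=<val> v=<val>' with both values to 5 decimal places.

0: F=0.57437 v=37.89233
1: F=-8.91963 v=-45.56929
2: F=2.01510 v=44.28442

k=0: u−w=1.37300, u+w=31.70300; √(b/2)=0.41833, √(2b)=0.83666; F=0.41833×1.373=0.57437, v=31.70300/0.83666=37.89233
k=1: u−w=-21.32200, u+w=-38.12600; √(b/2)=0.41833, √(2b)=0.83666; F=0.41833×(-21.322)=-8.91963, v=-38.12600/0.83666=-45.56929
k=2: u−w=4.81700, u+w=37.05100; √(b/2)=0.41833, √(2b)=0.83666; F=0.41833×4.817=2.01510, v=37.05100/0.83666=44.28442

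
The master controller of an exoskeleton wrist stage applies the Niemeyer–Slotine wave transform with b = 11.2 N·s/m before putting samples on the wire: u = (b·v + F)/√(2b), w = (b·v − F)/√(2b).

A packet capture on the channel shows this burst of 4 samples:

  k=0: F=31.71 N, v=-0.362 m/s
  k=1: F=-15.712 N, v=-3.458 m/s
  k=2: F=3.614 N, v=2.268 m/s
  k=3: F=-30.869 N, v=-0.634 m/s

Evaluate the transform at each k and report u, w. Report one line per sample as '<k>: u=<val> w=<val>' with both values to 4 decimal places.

k=0: b·v=11.2×(-0.362)=-4.0544; √(2b)=4.7329; u=(-4.0544+31.71)/4.7329=5.8433, w=(-4.0544−31.71)/4.7329=-7.5566
k=1: b·v=11.2×(-3.458)=-38.7296; √(2b)=4.7329; u=(-38.7296+(-15.712))/4.7329=-11.5029, w=(-38.7296−(-15.712))/4.7329=-4.8634
k=2: b·v=11.2×2.268=25.4016; √(2b)=4.7329; u=(25.4016+3.614)/4.7329=6.1307, w=(25.4016−3.614)/4.7329=4.6035
k=3: b·v=11.2×(-0.634)=-7.1008; √(2b)=4.7329; u=(-7.1008+(-30.869))/4.7329=-8.0226, w=(-7.1008−(-30.869))/4.7329=5.0219

0: u=5.8433 w=-7.5566
1: u=-11.5029 w=-4.8634
2: u=6.1307 w=4.6035
3: u=-8.0226 w=5.0219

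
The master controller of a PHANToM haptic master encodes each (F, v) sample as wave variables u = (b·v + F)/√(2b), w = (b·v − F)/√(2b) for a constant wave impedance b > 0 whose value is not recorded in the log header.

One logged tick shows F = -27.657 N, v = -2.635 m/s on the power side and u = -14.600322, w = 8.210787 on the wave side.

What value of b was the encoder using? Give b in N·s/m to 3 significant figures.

b = 2.94 N·s/m

u + w = -6.389535;  u + w = √(2b)·v, so √(2b) = -6.389535/(-2.635) = 2.424871.
b = (√(2b))²/2 = 5.879999/2 = 2.940000.
(Check via u − w = 2F/√(2b): u − w = -22.811109, 2F/√(2b) = -22.811111.)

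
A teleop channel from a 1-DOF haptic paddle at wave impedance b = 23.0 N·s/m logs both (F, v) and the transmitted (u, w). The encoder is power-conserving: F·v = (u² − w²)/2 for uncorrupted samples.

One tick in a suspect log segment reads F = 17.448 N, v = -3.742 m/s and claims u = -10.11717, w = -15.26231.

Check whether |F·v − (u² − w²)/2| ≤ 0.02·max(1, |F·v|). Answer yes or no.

F·v = 17.448×(-3.742) = -65.2904 W.
(u² − w²)/2 = (102.3571 − 232.9381)/2 = -65.2905 W.
|Δ| = 0.0001;  2% of max(1, |F·v|) = 1.3058.

yes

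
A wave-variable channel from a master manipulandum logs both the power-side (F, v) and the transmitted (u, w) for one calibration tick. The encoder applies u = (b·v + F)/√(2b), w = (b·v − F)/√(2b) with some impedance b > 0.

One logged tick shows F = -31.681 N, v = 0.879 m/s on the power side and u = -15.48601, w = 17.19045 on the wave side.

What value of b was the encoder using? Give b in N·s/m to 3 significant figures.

b = 1.88 N·s/m

u + w = 1.70444;  u + w = √(2b)·v, so √(2b) = 1.70444/0.879 = 1.93907.
b = (√(2b))²/2 = 3.75998/2 = 1.87999.
(Check via u − w = 2F/√(2b): u − w = -32.67646, 2F/√(2b) = -32.67654.)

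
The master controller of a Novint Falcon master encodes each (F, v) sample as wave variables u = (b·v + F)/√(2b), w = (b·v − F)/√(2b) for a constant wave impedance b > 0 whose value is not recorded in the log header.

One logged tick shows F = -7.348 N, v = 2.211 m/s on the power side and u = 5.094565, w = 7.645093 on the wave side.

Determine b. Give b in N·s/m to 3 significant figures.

u + w = 12.739658;  u + w = √(2b)·v, so √(2b) = 12.739658/2.211 = 5.761944.
b = (√(2b))²/2 = 33.199998/2 = 16.599999.
(Check via u − w = 2F/√(2b): u − w = -2.550528, 2F/√(2b) = -2.550528.)

b = 16.6 N·s/m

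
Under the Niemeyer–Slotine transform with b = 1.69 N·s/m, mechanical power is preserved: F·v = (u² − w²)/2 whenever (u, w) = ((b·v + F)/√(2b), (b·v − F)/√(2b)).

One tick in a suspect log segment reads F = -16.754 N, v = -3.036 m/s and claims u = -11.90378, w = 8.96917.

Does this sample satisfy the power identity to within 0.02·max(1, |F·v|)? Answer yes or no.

no

F·v = (-16.754)×(-3.036) = 50.8651 W.
(u² − w²)/2 = (141.7000 − 80.4460)/2 = 30.6270 W.
|Δ| = 20.2382;  2% of max(1, |F·v|) = 1.0173.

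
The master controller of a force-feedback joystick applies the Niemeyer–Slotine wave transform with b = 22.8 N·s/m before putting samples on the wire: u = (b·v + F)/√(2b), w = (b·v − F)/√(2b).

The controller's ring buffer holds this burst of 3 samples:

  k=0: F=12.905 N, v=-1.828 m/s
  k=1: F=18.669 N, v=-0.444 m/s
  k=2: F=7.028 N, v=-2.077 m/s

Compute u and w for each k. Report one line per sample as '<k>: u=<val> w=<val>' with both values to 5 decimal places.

k=0: b·v=22.8×(-1.828)=-41.67840; √(2b)=6.75278; u=(-41.67840+12.905)/6.75278=-4.26097, w=(-41.67840−12.905)/6.75278=-8.08310
k=1: b·v=22.8×(-0.444)=-10.12320; √(2b)=6.75278; u=(-10.12320+18.669)/6.75278=1.26552, w=(-10.12320−18.669)/6.75278=-4.26376
k=2: b·v=22.8×(-2.077)=-47.35560; √(2b)=6.75278; u=(-47.35560+7.028)/6.75278=-5.97200, w=(-47.35560−7.028)/6.75278=-8.05352

0: u=-4.26097 w=-8.08310
1: u=1.26552 w=-4.26376
2: u=-5.97200 w=-8.05352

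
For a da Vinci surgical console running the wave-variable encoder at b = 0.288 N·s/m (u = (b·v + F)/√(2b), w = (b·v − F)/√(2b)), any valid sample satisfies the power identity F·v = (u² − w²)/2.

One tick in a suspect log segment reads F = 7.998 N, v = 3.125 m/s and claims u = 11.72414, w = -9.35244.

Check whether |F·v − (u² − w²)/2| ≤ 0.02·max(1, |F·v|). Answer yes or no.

F·v = 7.998×3.125 = 24.9938 W.
(u² − w²)/2 = (137.4555 − 87.4681)/2 = 24.9937 W.
|Δ| = 0.0001;  2% of max(1, |F·v|) = 0.4999.

yes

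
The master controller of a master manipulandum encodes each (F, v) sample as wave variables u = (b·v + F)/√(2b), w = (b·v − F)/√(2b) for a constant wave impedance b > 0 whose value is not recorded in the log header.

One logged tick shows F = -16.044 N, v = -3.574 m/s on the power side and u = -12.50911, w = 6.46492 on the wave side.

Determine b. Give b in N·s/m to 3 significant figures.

u + w = -6.04419;  u + w = √(2b)·v, so √(2b) = -6.04419/(-3.574) = 1.69116.
b = (√(2b))²/2 = 2.86001/2 = 1.43000.
(Check via u − w = 2F/√(2b): u − w = -18.97403, 2F/√(2b) = -18.97401.)

b = 1.43 N·s/m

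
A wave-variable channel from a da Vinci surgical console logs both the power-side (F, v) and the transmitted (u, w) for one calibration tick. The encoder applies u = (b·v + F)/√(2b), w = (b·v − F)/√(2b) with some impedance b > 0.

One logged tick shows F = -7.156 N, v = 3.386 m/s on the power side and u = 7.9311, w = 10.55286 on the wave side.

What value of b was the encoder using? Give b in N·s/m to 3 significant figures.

u + w = 18.4840;  u + w = √(2b)·v, so √(2b) = 18.4840/3.386 = 5.4589.
b = (√(2b))²/2 = 29.8000/2 = 14.9000.
(Check via u − w = 2F/√(2b): u − w = -2.6218, 2F/√(2b) = -2.6218.)

b = 14.9 N·s/m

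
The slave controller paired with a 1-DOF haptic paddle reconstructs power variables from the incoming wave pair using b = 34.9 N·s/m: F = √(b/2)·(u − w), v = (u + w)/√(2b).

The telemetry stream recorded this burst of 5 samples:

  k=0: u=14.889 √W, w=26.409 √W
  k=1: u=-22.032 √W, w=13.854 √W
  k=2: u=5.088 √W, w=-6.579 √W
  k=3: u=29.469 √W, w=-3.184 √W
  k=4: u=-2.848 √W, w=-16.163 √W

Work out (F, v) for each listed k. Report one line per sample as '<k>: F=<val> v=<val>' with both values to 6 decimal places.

k=0: u−w=-11.520000, u+w=41.298000; √(b/2)=4.177320, √(2b)=8.354639; F=4.177320×(-11.52)=-48.122723, v=41.298000/8.354639=4.943122
k=1: u−w=-35.886000, u+w=-8.178000; √(b/2)=4.177320, √(2b)=8.354639; F=4.177320×(-35.886)=-149.907295, v=-8.178000/8.354639=-0.978857
k=2: u−w=11.667000, u+w=-1.491000; √(b/2)=4.177320, √(2b)=8.354639; F=4.177320×11.667=48.736789, v=-1.491000/8.354639=-0.178464
k=3: u−w=32.653000, u+w=26.285000; √(b/2)=4.177320, √(2b)=8.354639; F=4.177320×32.653=136.402021, v=26.285000/8.354639=3.146156
k=4: u−w=13.315000, u+w=-19.011000; √(b/2)=4.177320, √(2b)=8.354639; F=4.177320×13.315=55.621012, v=-19.011000/8.354639=-2.275502

0: F=-48.122723 v=4.943122
1: F=-149.907295 v=-0.978857
2: F=48.736789 v=-0.178464
3: F=136.402021 v=3.146156
4: F=55.621012 v=-2.275502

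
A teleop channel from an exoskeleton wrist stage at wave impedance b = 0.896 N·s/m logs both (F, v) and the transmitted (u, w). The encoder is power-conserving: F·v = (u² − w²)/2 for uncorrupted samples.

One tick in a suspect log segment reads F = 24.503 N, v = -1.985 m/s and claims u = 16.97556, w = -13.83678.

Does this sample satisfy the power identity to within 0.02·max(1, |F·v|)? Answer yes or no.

no

F·v = 24.503×(-1.985) = -48.6385 W.
(u² − w²)/2 = (288.1696 − 191.4565)/2 = 48.3566 W.
|Δ| = 96.9950;  2% of max(1, |F·v|) = 0.9728.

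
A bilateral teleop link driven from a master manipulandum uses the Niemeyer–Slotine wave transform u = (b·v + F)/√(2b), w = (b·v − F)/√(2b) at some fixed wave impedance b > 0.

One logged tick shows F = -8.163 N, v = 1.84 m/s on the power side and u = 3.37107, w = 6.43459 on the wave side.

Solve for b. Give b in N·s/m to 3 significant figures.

u + w = 9.8057;  u + w = √(2b)·v, so √(2b) = 9.8057/1.84 = 5.3292.
b = (√(2b))²/2 = 28.4000/2 = 14.2000.
(Check via u − w = 2F/√(2b): u − w = -3.0635, 2F/√(2b) = -3.0635.)

b = 14.2 N·s/m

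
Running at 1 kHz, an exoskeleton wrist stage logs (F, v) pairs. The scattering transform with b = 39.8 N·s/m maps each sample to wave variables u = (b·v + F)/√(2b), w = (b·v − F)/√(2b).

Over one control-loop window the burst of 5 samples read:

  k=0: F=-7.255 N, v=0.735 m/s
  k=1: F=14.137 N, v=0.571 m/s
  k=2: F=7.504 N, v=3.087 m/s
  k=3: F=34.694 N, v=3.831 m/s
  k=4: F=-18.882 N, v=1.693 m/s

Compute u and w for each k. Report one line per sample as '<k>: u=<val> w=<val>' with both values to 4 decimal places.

0: u=2.4656 w=4.0920
1: u=4.1317 w=0.9627
2: u=14.6120 w=12.9298
3: u=20.9785 w=13.2012
4: u=5.4360 w=9.6687

k=0: b·v=39.8×0.735=29.2530; √(2b)=8.9219; u=(29.2530+(-7.255))/8.9219=2.4656, w=(29.2530−(-7.255))/8.9219=4.0920
k=1: b·v=39.8×0.571=22.7258; √(2b)=8.9219; u=(22.7258+14.137)/8.9219=4.1317, w=(22.7258−14.137)/8.9219=0.9627
k=2: b·v=39.8×3.087=122.8626; √(2b)=8.9219; u=(122.8626+7.504)/8.9219=14.6120, w=(122.8626−7.504)/8.9219=12.9298
k=3: b·v=39.8×3.831=152.4738; √(2b)=8.9219; u=(152.4738+34.694)/8.9219=20.9785, w=(152.4738−34.694)/8.9219=13.2012
k=4: b·v=39.8×1.693=67.3814; √(2b)=8.9219; u=(67.3814+(-18.882))/8.9219=5.4360, w=(67.3814−(-18.882))/8.9219=9.6687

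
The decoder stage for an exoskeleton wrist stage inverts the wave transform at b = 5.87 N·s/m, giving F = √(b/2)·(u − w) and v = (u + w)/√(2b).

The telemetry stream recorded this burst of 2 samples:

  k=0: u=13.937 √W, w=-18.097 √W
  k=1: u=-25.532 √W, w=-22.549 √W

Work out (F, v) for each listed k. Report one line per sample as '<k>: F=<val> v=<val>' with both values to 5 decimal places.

0: F=54.88014 v=-1.21411
1: F=-5.11043 v=-14.03264

k=0: u−w=32.03400, u+w=-4.16000; √(b/2)=1.71318, √(2b)=3.42637; F=1.71318×32.034=54.88014, v=-4.16000/3.42637=-1.21411
k=1: u−w=-2.98300, u+w=-48.08100; √(b/2)=1.71318, √(2b)=3.42637; F=1.71318×(-2.983)=-5.11043, v=-48.08100/3.42637=-14.03264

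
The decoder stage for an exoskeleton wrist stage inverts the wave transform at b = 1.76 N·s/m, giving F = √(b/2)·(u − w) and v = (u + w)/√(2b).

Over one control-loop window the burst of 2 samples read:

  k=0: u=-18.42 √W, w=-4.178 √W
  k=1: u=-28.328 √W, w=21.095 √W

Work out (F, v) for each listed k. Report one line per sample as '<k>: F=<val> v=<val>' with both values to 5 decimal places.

0: F=-13.36018 v=-12.04477
1: F=-46.36288 v=-3.85520

k=0: u−w=-14.24200, u+w=-22.59800; √(b/2)=0.93808, √(2b)=1.87617; F=0.93808×(-14.242)=-13.36018, v=-22.59800/1.87617=-12.04477
k=1: u−w=-49.42300, u+w=-7.23300; √(b/2)=0.93808, √(2b)=1.87617; F=0.93808×(-49.423)=-46.36288, v=-7.23300/1.87617=-3.85520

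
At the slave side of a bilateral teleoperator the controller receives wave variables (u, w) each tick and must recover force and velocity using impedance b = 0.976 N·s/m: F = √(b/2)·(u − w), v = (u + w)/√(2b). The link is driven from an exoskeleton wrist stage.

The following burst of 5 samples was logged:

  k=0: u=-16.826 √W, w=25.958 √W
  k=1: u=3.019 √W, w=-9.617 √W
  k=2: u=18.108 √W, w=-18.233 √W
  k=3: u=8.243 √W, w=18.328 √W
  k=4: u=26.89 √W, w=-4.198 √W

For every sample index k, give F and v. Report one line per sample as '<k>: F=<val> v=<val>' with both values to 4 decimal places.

k=0: u−w=-42.7840, u+w=9.1320; √(b/2)=0.6986, √(2b)=1.3971; F=0.6986×(-42.784)=-29.8876, v=9.1320/1.3971=6.5362
k=1: u−w=12.6360, u+w=-6.5980; √(b/2)=0.6986, √(2b)=1.3971; F=0.6986×12.636=8.8271, v=-6.5980/1.3971=-4.7225
k=2: u−w=36.3410, u+w=-0.1250; √(b/2)=0.6986, √(2b)=1.3971; F=0.6986×36.341=25.3867, v=-0.1250/1.3971=-0.0895
k=3: u−w=-10.0850, u+w=26.5710; √(b/2)=0.6986, √(2b)=1.3971; F=0.6986×(-10.085)=-7.0451, v=26.5710/1.3971=19.0181
k=4: u−w=31.0880, u+w=22.6920; √(b/2)=0.6986, √(2b)=1.3971; F=0.6986×31.088=21.7171, v=22.6920/1.3971=16.2418

0: F=-29.8876 v=6.5362
1: F=8.8271 v=-4.7225
2: F=25.3867 v=-0.0895
3: F=-7.0451 v=19.0181
4: F=21.7171 v=16.2418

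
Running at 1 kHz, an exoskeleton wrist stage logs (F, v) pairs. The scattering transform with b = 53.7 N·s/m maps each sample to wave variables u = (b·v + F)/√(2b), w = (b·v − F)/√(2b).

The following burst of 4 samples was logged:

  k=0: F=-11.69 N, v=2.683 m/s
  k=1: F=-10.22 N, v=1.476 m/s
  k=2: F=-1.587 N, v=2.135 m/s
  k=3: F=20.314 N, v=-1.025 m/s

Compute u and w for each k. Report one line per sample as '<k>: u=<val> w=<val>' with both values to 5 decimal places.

0: u=12.77449 w=15.03051
1: u=6.66202 w=8.63435
2: u=10.90979 w=11.21606
3: u=-3.35107 w=-7.27141

k=0: b·v=53.7×2.683=144.07710; √(2b)=10.36340; u=(144.07710+(-11.69))/10.36340=12.77449, w=(144.07710−(-11.69))/10.36340=15.03051
k=1: b·v=53.7×1.476=79.26120; √(2b)=10.36340; u=(79.26120+(-10.22))/10.36340=6.66202, w=(79.26120−(-10.22))/10.36340=8.63435
k=2: b·v=53.7×2.135=114.64950; √(2b)=10.36340; u=(114.64950+(-1.587))/10.36340=10.90979, w=(114.64950−(-1.587))/10.36340=11.21606
k=3: b·v=53.7×(-1.025)=-55.04250; √(2b)=10.36340; u=(-55.04250+20.314)/10.36340=-3.35107, w=(-55.04250−20.314)/10.36340=-7.27141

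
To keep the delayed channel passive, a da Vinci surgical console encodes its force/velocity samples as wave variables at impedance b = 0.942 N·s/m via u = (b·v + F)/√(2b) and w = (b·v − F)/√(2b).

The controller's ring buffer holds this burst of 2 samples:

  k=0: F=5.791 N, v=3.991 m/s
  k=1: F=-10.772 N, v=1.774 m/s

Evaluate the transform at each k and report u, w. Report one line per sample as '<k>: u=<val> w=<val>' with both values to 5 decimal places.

k=0: b·v=0.942×3.991=3.75952; √(2b)=1.37259; u=(3.75952+5.791)/1.37259=6.95804, w=(3.75952−5.791)/1.37259=-1.48003
k=1: b·v=0.942×1.774=1.67111; √(2b)=1.37259; u=(1.67111+(-10.772))/1.37259=-6.63046, w=(1.67111−(-10.772))/1.37259=9.06543

0: u=6.95804 w=-1.48003
1: u=-6.63046 w=9.06543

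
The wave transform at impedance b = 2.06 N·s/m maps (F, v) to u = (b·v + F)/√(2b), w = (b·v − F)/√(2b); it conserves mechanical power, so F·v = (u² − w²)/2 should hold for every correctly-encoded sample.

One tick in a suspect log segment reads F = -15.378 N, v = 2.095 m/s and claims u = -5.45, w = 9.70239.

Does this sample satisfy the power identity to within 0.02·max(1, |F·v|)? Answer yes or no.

yes

F·v = (-15.378)×2.095 = -32.2169 W.
(u² − w²)/2 = (29.7025 − 94.1364)/2 = -32.2169 W.
|Δ| = 0.0000;  2% of max(1, |F·v|) = 0.6443.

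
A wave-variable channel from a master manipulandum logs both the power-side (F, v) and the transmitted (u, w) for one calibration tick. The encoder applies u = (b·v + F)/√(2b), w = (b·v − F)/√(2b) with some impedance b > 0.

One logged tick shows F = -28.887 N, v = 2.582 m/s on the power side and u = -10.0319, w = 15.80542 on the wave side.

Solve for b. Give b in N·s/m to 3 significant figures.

u + w = 5.7735;  u + w = √(2b)·v, so √(2b) = 5.7735/2.582 = 2.2361.
b = (√(2b))²/2 = 5.0000/2 = 2.5000.
(Check via u − w = 2F/√(2b): u − w = -25.8373, 2F/√(2b) = -25.8374.)

b = 2.5 N·s/m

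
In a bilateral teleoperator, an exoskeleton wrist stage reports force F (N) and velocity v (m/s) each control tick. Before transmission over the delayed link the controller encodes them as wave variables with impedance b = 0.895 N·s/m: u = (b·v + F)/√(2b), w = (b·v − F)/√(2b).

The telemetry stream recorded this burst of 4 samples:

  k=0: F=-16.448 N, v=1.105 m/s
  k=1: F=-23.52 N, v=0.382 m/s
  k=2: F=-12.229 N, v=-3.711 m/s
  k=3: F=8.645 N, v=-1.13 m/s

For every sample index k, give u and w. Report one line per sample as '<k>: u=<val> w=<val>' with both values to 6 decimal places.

0: u=-11.554618 w=13.033007
1: u=-17.324133 w=17.835214
2: u=-11.622874 w=6.657894
3: u=5.705658 w=-7.217495

k=0: b·v=0.895×1.105=0.988975; √(2b)=1.337909; u=(0.988975+(-16.448))/1.337909=-11.554618, w=(0.988975−(-16.448))/1.337909=13.033007
k=1: b·v=0.895×0.382=0.341890; √(2b)=1.337909; u=(0.341890+(-23.52))/1.337909=-17.324133, w=(0.341890−(-23.52))/1.337909=17.835214
k=2: b·v=0.895×(-3.711)=-3.321345; √(2b)=1.337909; u=(-3.321345+(-12.229))/1.337909=-11.622874, w=(-3.321345−(-12.229))/1.337909=6.657894
k=3: b·v=0.895×(-1.13)=-1.011350; √(2b)=1.337909; u=(-1.011350+8.645)/1.337909=5.705658, w=(-1.011350−8.645)/1.337909=-7.217495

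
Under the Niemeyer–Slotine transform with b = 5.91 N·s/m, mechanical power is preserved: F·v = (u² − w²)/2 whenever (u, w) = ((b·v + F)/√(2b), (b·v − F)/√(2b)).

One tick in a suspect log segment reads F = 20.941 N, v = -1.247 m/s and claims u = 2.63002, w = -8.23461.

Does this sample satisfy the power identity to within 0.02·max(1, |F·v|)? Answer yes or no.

no

F·v = 20.941×(-1.247) = -26.1134 W.
(u² − w²)/2 = (6.9170 − 67.8088)/2 = -30.4459 W.
|Δ| = 4.3325;  2% of max(1, |F·v|) = 0.5223.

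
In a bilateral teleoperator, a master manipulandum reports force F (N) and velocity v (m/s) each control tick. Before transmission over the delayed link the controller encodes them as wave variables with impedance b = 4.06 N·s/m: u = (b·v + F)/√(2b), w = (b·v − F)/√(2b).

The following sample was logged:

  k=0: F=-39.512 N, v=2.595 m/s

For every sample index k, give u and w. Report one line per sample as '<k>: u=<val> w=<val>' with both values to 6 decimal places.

k=0: b·v=4.06×2.595=10.535700; √(2b)=2.849561; u=(10.535700+(-39.512))/2.849561=-10.168688, w=(10.535700−(-39.512))/2.849561=17.563300

0: u=-10.168688 w=17.563300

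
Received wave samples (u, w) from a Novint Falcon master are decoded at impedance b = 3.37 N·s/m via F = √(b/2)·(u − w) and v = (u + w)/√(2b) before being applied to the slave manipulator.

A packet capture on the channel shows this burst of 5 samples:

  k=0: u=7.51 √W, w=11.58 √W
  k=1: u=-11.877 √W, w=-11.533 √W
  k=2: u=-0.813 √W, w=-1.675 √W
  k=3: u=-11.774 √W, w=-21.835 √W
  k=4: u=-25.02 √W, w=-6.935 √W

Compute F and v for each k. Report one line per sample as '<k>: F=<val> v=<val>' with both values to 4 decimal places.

0: F=-5.2832 v=7.3532
1: F=-0.4465 v=-9.0172
2: F=1.1189 v=-0.9583
3: F=13.0599 v=-12.9457
4: F=-23.4757 v=-12.3086

k=0: u−w=-4.0700, u+w=19.0900; √(b/2)=1.2981, √(2b)=2.5962; F=1.2981×(-4.07)=-5.2832, v=19.0900/2.5962=7.3532
k=1: u−w=-0.3440, u+w=-23.4100; √(b/2)=1.2981, √(2b)=2.5962; F=1.2981×(-0.344)=-0.4465, v=-23.4100/2.5962=-9.0172
k=2: u−w=0.8620, u+w=-2.4880; √(b/2)=1.2981, √(2b)=2.5962; F=1.2981×0.862=1.1189, v=-2.4880/2.5962=-0.9583
k=3: u−w=10.0610, u+w=-33.6090; √(b/2)=1.2981, √(2b)=2.5962; F=1.2981×10.061=13.0599, v=-33.6090/2.5962=-12.9457
k=4: u−w=-18.0850, u+w=-31.9550; √(b/2)=1.2981, √(2b)=2.5962; F=1.2981×(-18.085)=-23.4757, v=-31.9550/2.5962=-12.3086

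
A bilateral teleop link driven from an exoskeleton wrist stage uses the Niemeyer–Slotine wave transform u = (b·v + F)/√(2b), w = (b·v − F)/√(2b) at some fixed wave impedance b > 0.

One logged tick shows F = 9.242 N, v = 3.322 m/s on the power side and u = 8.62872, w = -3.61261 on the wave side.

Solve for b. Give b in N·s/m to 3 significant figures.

b = 1.14 N·s/m

u + w = 5.01611;  u + w = √(2b)·v, so √(2b) = 5.01611/3.322 = 1.50997.
b = (√(2b))²/2 = 2.28000/2 = 1.14000.
(Check via u − w = 2F/√(2b): u − w = 12.24133, 2F/√(2b) = 12.24133.)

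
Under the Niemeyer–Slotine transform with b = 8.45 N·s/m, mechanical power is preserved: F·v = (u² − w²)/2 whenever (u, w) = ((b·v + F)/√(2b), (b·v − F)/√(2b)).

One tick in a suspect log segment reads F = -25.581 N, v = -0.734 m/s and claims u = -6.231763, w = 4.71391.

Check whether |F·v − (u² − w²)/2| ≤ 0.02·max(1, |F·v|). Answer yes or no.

F·v = (-25.581)×(-0.734) = 18.776454 W.
(u² − w²)/2 = (38.834870 − 22.220947)/2 = 8.306961 W.
|Δ| = 10.469493;  2% of max(1, |F·v|) = 0.375529.

no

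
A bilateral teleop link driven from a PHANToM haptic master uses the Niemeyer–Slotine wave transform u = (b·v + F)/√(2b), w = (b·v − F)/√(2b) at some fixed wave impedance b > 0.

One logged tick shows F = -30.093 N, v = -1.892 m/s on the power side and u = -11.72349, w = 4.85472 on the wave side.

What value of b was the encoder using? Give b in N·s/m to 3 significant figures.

b = 6.59 N·s/m

u + w = -6.86877;  u + w = √(2b)·v, so √(2b) = -6.86877/(-1.892) = 3.63043.
b = (√(2b))²/2 = 13.18001/2 = 6.59000.
(Check via u − w = 2F/√(2b): u − w = -16.57821, 2F/√(2b) = -16.57821.)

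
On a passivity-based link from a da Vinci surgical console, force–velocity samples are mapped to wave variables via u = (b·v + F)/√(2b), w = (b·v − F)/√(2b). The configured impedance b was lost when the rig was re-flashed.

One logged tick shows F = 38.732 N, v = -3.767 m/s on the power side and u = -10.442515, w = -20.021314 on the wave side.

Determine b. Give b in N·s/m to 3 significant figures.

u + w = -30.463829;  u + w = √(2b)·v, so √(2b) = -30.463829/(-3.767) = 8.087027.
b = (√(2b))²/2 = 65.399998/2 = 32.699999.
(Check via u − w = 2F/√(2b): u − w = 9.578799, 2F/√(2b) = 9.578799.)

b = 32.7 N·s/m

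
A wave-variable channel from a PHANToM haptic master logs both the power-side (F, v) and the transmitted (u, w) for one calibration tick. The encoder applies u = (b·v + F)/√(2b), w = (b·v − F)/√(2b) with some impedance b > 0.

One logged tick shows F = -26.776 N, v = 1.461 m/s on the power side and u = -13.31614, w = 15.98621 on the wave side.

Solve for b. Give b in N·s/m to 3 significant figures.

b = 1.67 N·s/m

u + w = 2.6701;  u + w = √(2b)·v, so √(2b) = 2.6701/1.461 = 1.8276.
b = (√(2b))²/2 = 3.3400/2 = 1.6700.
(Check via u − w = 2F/√(2b): u − w = -29.3024, 2F/√(2b) = -29.3024.)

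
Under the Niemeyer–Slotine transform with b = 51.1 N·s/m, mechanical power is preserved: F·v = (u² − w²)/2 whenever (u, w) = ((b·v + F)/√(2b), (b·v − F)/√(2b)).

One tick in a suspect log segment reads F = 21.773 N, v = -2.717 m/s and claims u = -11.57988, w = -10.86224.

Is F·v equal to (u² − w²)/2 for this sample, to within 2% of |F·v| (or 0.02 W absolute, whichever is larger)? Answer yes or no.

F·v = 21.773×(-2.717) = -59.1572 W.
(u² − w²)/2 = (134.0936 − 117.9883)/2 = 8.0527 W.
|Δ| = 67.2099;  2% of max(1, |F·v|) = 1.1831.

no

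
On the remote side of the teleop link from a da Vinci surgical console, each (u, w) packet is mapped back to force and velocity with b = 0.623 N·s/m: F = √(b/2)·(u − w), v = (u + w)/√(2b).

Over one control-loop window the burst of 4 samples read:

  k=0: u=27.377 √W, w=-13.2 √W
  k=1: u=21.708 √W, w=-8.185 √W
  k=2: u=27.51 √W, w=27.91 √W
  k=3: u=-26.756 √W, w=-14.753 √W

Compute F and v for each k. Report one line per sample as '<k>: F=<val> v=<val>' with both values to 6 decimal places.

0: F=22.646910 v=12.700632
1: F=16.683936 v=12.114738
2: F=-0.223249 v=49.648656
3: F=-6.699137 v=-37.186324

k=0: u−w=40.577000, u+w=14.177000; √(b/2)=0.558122, √(2b)=1.116244; F=0.558122×40.577=22.646910, v=14.177000/1.116244=12.700632
k=1: u−w=29.893000, u+w=13.523000; √(b/2)=0.558122, √(2b)=1.116244; F=0.558122×29.893=16.683936, v=13.523000/1.116244=12.114738
k=2: u−w=-0.400000, u+w=55.420000; √(b/2)=0.558122, √(2b)=1.116244; F=0.558122×(-0.4)=-0.223249, v=55.420000/1.116244=49.648656
k=3: u−w=-12.003000, u+w=-41.509000; √(b/2)=0.558122, √(2b)=1.116244; F=0.558122×(-12.003)=-6.699137, v=-41.509000/1.116244=-37.186324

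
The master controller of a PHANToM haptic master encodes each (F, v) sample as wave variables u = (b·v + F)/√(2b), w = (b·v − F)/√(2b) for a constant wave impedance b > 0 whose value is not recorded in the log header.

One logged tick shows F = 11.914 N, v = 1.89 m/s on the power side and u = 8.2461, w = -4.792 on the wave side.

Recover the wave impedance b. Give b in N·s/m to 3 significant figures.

b = 1.67 N·s/m

u + w = 3.45410;  u + w = √(2b)·v, so √(2b) = 3.45410/1.89 = 1.82757.
b = (√(2b))²/2 = 3.34000/2 = 1.67000.
(Check via u − w = 2F/√(2b): u − w = 13.03810, 2F/√(2b) = 13.03811.)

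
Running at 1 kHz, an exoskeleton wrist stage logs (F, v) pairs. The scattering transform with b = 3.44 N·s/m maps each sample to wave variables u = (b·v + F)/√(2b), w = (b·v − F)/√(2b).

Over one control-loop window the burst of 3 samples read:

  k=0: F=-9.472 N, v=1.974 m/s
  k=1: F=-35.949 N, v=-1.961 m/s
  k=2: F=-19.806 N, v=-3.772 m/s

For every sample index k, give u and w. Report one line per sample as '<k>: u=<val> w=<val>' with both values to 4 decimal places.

0: u=-1.0223 w=6.2000
1: u=-16.2773 w=11.1336
2: u=-12.4979 w=2.6040

k=0: b·v=3.44×1.974=6.7906; √(2b)=2.6230; u=(6.7906+(-9.472))/2.6230=-1.0223, w=(6.7906−(-9.472))/2.6230=6.2000
k=1: b·v=3.44×(-1.961)=-6.7458; √(2b)=2.6230; u=(-6.7458+(-35.949))/2.6230=-16.2773, w=(-6.7458−(-35.949))/2.6230=11.1336
k=2: b·v=3.44×(-3.772)=-12.9757; √(2b)=2.6230; u=(-12.9757+(-19.806))/2.6230=-12.4979, w=(-12.9757−(-19.806))/2.6230=2.6040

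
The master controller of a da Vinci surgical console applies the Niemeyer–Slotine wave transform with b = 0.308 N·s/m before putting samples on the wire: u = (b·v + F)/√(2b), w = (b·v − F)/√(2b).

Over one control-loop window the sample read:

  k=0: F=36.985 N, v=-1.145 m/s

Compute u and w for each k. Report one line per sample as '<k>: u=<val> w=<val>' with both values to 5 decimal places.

0: u=46.67392 w=-47.57258

k=0: b·v=0.308×(-1.145)=-0.35266; √(2b)=0.78486; u=(-0.35266+36.985)/0.78486=46.67392, w=(-0.35266−36.985)/0.78486=-47.57258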